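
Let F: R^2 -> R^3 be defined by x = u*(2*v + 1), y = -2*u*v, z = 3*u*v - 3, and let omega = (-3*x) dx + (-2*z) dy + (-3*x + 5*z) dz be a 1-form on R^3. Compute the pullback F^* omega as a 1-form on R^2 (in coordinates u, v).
F^* omega = (27*u*v^2 - 21*u*v - 3*u - 57*v) du + (3*u*(9*u*v - 5*u - 19)) dv

Using F^*(f dg) = (f ∘ F) d(g ∘ F), substitute each coordinate x_i by F_i(u, v) in f_i, and replace dx_i by d F_i = (∂F_i/∂u) du + (∂F_i/∂v) dv.
  For the x component: f_1(F) = 3*u*(-2*v - 1); d F_1 = (2*v + 1) du + (2*u) dv
  For the y component: f_2(F) = -6*u*v + 6; d F_2 = (-2*v) du + (-2*u) dv
  For the z component: f_3(F) = 9*u*v - 3*u - 15; d F_3 = (3*v) du + (3*u) dv
Combining and collecting du, dv coefficients:
  coeff of du: 27*u*v^2 - 21*u*v - 3*u - 57*v
  coeff of dv: 3*u*(9*u*v - 5*u - 19)
F^* omega = (27*u*v^2 - 21*u*v - 3*u - 57*v) du + (3*u*(9*u*v - 5*u - 19)) dv.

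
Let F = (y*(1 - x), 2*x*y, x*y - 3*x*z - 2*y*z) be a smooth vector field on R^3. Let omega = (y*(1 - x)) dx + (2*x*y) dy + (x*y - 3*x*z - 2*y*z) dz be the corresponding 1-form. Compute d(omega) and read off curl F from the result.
d(omega) = (x - 2*z) dy ∧ dz + (-y + 3*z) dz ∧ dx + (x + 2*y - 1) dx ∧ dy; curl F = (x - 2*z, -y + 3*z, x + 2*y - 1)

d omega = sum_{i<j} (∂f_j/∂x_i - ∂f_i/∂x_j) dx_i ∧ dx_j. Under the identification (dy ∧ dz, dz ∧ dx, dx ∧ dy) ↔ (e_x, e_y, e_z), the coefficients are exactly the components of curl F. Compute:
  ∂R/∂y - ∂Q/∂z = (x - 2*z) - (0) = x - 2*z
  ∂P/∂z - ∂R/∂x = (0) - (y - 3*z) = -y + 3*z
  ∂Q/∂x - ∂P/∂y = (2*y) - (1 - x) = x + 2*y - 1.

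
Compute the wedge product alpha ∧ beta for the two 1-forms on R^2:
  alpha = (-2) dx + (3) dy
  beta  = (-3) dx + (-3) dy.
alpha ∧ beta = (15) dx ∧ dy

Distribute the wedge, using dx_i ∧ dx_j = -dx_j ∧ dx_i and dx_i ∧ dx_i = 0. For each pair (i, j) with i < j, the coefficient of dx_i ∧ dx_j in alpha ∧ beta is (alpha_i * beta_j - alpha_j * beta_i). Collecting: alpha ∧ beta = (15) dx ∧ dy.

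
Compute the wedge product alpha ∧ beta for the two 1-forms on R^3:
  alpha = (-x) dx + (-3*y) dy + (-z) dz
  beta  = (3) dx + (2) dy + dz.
alpha ∧ beta = (-2*x + 9*y) dx ∧ dy + (-x + 3*z) dx ∧ dz + (-3*y + 2*z) dy ∧ dz

Distribute the wedge, using dx_i ∧ dx_j = -dx_j ∧ dx_i and dx_i ∧ dx_i = 0. For each pair (i, j) with i < j, the coefficient of dx_i ∧ dx_j in alpha ∧ beta is (alpha_i * beta_j - alpha_j * beta_i). Collecting: alpha ∧ beta = (-2*x + 9*y) dx ∧ dy + (-x + 3*z) dx ∧ dz + (-3*y + 2*z) dy ∧ dz.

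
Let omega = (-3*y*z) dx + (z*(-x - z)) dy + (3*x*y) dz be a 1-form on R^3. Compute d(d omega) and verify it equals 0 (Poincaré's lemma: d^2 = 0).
d(d omega) = 0

Step 1: d omega = sum_{i<j} (∂f_j/∂x_i - ∂f_i/∂x_j) dx_i ∧ dx_j:
  coeff of dx ∧ dy: 2*z
  coeff of dx ∧ dz: 6*y
  coeff of dy ∧ dz: 4*x + 2*z
Step 2: Apply d again to each 2-form coefficient. The only possible 3-form in R^3 is dx ∧ dy ∧ dz, with coefficient
  ∂(coeff of dy∧dz)/∂x - ∂(coeff of dx∧dz)/∂y + ∂(coeff of dx∧dy)/∂z
  = ∂/∂x (4*x + 2*z) - ∂/∂y (6*y) + ∂/∂z (2*z).
Each of these terms simplifies to sums of mixed partials that cancel in pairs. The result is 0 (by equality of mixed partials for smooth functions — Schwarz / Clairaut).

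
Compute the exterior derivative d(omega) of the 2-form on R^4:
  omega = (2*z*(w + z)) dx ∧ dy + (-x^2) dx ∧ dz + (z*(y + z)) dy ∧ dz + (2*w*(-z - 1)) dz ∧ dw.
d(omega) = (2*w + 4*z) dx ∧ dy ∧ dz + (2*z) dx ∧ dy ∧ dw

For a 2-form omega = sum_{i<j} g_{ij} dx_i ∧ dx_j, the exterior derivative is
  d(omega) = sum_{i<j} d(g_{ij}) ∧ dx_i ∧ dx_j = sum_{i<j, k} (∂g_{ij}/∂x_k) dx_k ∧ dx_i ∧ dx_j.
Expand each term, using dx_k ∧ dx_i ∧ dx_j = sgn(permutation) dx_{(a)} ∧ dx_{(b)} ∧ dx_{(c)} with (a < b < c) sorted:
  d(2*z*(w + z)) includes (∂/∂z)(2*z*(w + z)) dz = (2*w + 4*z) dz, which multiplied by dx ∧ dy gives (2*w + 4*z) dx ∧ dy ∧ dz
  d(2*z*(w + z)) includes (∂/∂w)(2*z*(w + z)) dw = (2*z) dw, which multiplied by dx ∧ dy gives (2*z) dx ∧ dy ∧ dw
Collecting like 3-forms: d(omega) = (2*w + 4*z) dx ∧ dy ∧ dz + (2*z) dx ∧ dy ∧ dw.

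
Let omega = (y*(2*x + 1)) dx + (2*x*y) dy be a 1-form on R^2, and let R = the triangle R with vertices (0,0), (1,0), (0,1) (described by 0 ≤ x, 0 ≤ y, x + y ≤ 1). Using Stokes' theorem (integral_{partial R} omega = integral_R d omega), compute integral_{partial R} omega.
integral_(partial R) omega = -1/2

Stokes: integral_partial_R omega = integral_R d omega with d omega = (∂Q/∂x - ∂P/∂y) dx ∧ dy.
  ∂Q/∂x = 2*y
  ∂P/∂y = 2*x + 1
  integrand = ∂Q/∂x - ∂P/∂y = -2*x + 2*y - 1.
Integrating over R: integral_0^1 integral_0^{1-x} (-2*x + 2*y - 1) dy dx = -1/2.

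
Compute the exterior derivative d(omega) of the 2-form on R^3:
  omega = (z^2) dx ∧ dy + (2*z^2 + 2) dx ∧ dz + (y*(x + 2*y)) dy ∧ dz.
d(omega) = (y + 2*z) dx ∧ dy ∧ dz

For a 2-form omega = sum_{i<j} g_{ij} dx_i ∧ dx_j, the exterior derivative is
  d(omega) = sum_{i<j} d(g_{ij}) ∧ dx_i ∧ dx_j = sum_{i<j, k} (∂g_{ij}/∂x_k) dx_k ∧ dx_i ∧ dx_j.
Expand each term, using dx_k ∧ dx_i ∧ dx_j = sgn(permutation) dx_{(a)} ∧ dx_{(b)} ∧ dx_{(c)} with (a < b < c) sorted:
  d(z^2) includes (∂/∂z)(z^2) dz = (2*z) dz, which multiplied by dx ∧ dy gives (2*z) dx ∧ dy ∧ dz
  d(y*(x + 2*y)) includes (∂/∂x)(y*(x + 2*y)) dx = (y) dx, which multiplied by dy ∧ dz gives (y) dx ∧ dy ∧ dz
Collecting like 3-forms: d(omega) = (y + 2*z) dx ∧ dy ∧ dz.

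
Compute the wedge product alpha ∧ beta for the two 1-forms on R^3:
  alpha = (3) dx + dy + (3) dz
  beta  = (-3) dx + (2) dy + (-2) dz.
alpha ∧ beta = (9) dx ∧ dy + (3) dx ∧ dz + (-8) dy ∧ dz

Distribute the wedge, using dx_i ∧ dx_j = -dx_j ∧ dx_i and dx_i ∧ dx_i = 0. For each pair (i, j) with i < j, the coefficient of dx_i ∧ dx_j in alpha ∧ beta is (alpha_i * beta_j - alpha_j * beta_i). Collecting: alpha ∧ beta = (9) dx ∧ dy + (3) dx ∧ dz + (-8) dy ∧ dz.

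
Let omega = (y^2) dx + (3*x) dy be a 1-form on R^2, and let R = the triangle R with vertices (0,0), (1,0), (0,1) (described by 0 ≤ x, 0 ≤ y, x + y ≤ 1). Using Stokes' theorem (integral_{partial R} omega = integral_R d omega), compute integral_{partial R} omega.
integral_(partial R) omega = 7/6

Stokes: integral_partial_R omega = integral_R d omega with d omega = (∂Q/∂x - ∂P/∂y) dx ∧ dy.
  ∂Q/∂x = 3
  ∂P/∂y = 2*y
  integrand = ∂Q/∂x - ∂P/∂y = 3 - 2*y.
Integrating over R: integral_0^1 integral_0^{1-x} (3 - 2*y) dy dx = 7/6.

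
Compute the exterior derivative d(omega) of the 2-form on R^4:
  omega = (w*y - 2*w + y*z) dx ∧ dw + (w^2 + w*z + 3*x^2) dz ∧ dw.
d(omega) = (-w - z) dx ∧ dy ∧ dw + (6*x - y) dx ∧ dz ∧ dw

For a 2-form omega = sum_{i<j} g_{ij} dx_i ∧ dx_j, the exterior derivative is
  d(omega) = sum_{i<j} d(g_{ij}) ∧ dx_i ∧ dx_j = sum_{i<j, k} (∂g_{ij}/∂x_k) dx_k ∧ dx_i ∧ dx_j.
Expand each term, using dx_k ∧ dx_i ∧ dx_j = sgn(permutation) dx_{(a)} ∧ dx_{(b)} ∧ dx_{(c)} with (a < b < c) sorted:
  d(w*y - 2*w + y*z) includes (∂/∂y)(w*y - 2*w + y*z) dy = (w + z) dy, which multiplied by dx ∧ dw gives (-w - z) dx ∧ dy ∧ dw
  d(w*y - 2*w + y*z) includes (∂/∂z)(w*y - 2*w + y*z) dz = (y) dz, which multiplied by dx ∧ dw gives (-y) dx ∧ dz ∧ dw
  d(w^2 + w*z + 3*x^2) includes (∂/∂x)(w^2 + w*z + 3*x^2) dx = (6*x) dx, which multiplied by dz ∧ dw gives (6*x) dx ∧ dz ∧ dw
Collecting like 3-forms: d(omega) = (-w - z) dx ∧ dy ∧ dw + (6*x - y) dx ∧ dz ∧ dw.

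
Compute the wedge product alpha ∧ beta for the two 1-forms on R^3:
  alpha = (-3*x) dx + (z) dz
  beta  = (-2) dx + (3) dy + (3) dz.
alpha ∧ beta = (-9*x) dx ∧ dy + (-9*x + 2*z) dx ∧ dz + (-3*z) dy ∧ dz

Distribute the wedge, using dx_i ∧ dx_j = -dx_j ∧ dx_i and dx_i ∧ dx_i = 0. For each pair (i, j) with i < j, the coefficient of dx_i ∧ dx_j in alpha ∧ beta is (alpha_i * beta_j - alpha_j * beta_i). Collecting: alpha ∧ beta = (-9*x) dx ∧ dy + (-9*x + 2*z) dx ∧ dz + (-3*z) dy ∧ dz.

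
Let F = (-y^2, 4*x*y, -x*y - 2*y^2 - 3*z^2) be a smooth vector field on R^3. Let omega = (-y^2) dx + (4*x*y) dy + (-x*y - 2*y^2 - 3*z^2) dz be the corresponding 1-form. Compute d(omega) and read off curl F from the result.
d(omega) = (-x - 4*y) dy ∧ dz + (y) dz ∧ dx + (6*y) dx ∧ dy; curl F = (-x - 4*y, y, 6*y)

d omega = sum_{i<j} (∂f_j/∂x_i - ∂f_i/∂x_j) dx_i ∧ dx_j. Under the identification (dy ∧ dz, dz ∧ dx, dx ∧ dy) ↔ (e_x, e_y, e_z), the coefficients are exactly the components of curl F. Compute:
  ∂R/∂y - ∂Q/∂z = (-x - 4*y) - (0) = -x - 4*y
  ∂P/∂z - ∂R/∂x = (0) - (-y) = y
  ∂Q/∂x - ∂P/∂y = (4*y) - (-2*y) = 6*y.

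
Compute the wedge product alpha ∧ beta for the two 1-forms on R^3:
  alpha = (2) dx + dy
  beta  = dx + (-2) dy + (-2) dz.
alpha ∧ beta = (-5) dx ∧ dy + (-4) dx ∧ dz + (-2) dy ∧ dz

Distribute the wedge, using dx_i ∧ dx_j = -dx_j ∧ dx_i and dx_i ∧ dx_i = 0. For each pair (i, j) with i < j, the coefficient of dx_i ∧ dx_j in alpha ∧ beta is (alpha_i * beta_j - alpha_j * beta_i). Collecting: alpha ∧ beta = (-5) dx ∧ dy + (-4) dx ∧ dz + (-2) dy ∧ dz.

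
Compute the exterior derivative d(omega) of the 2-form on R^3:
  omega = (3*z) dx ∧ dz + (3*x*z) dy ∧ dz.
d(omega) = (3*z) dx ∧ dy ∧ dz

For a 2-form omega = sum_{i<j} g_{ij} dx_i ∧ dx_j, the exterior derivative is
  d(omega) = sum_{i<j} d(g_{ij}) ∧ dx_i ∧ dx_j = sum_{i<j, k} (∂g_{ij}/∂x_k) dx_k ∧ dx_i ∧ dx_j.
Expand each term, using dx_k ∧ dx_i ∧ dx_j = sgn(permutation) dx_{(a)} ∧ dx_{(b)} ∧ dx_{(c)} with (a < b < c) sorted:
  d(3*x*z) includes (∂/∂x)(3*x*z) dx = (3*z) dx, which multiplied by dy ∧ dz gives (3*z) dx ∧ dy ∧ dz
Collecting like 3-forms: d(omega) = (3*z) dx ∧ dy ∧ dz.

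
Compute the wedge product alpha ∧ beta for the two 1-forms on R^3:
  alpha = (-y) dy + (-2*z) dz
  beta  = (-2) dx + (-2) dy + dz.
alpha ∧ beta = (-2*y) dx ∧ dy + (-y - 4*z) dy ∧ dz + (-4*z) dx ∧ dz

Distribute the wedge, using dx_i ∧ dx_j = -dx_j ∧ dx_i and dx_i ∧ dx_i = 0. For each pair (i, j) with i < j, the coefficient of dx_i ∧ dx_j in alpha ∧ beta is (alpha_i * beta_j - alpha_j * beta_i). Collecting: alpha ∧ beta = (-2*y) dx ∧ dy + (-y - 4*z) dy ∧ dz + (-4*z) dx ∧ dz.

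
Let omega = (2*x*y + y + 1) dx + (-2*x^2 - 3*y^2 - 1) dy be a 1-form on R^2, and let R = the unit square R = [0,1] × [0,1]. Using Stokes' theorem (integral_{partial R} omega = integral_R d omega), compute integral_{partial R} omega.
integral_(partial R) omega = -4

Stokes: integral_partial_R omega = integral_R d omega with d omega = (∂Q/∂x - ∂P/∂y) dx ∧ dy.
  ∂Q/∂x = -4*x
  ∂P/∂y = 2*x + 1
  integrand = ∂Q/∂x - ∂P/∂y = -6*x - 1.
Integrating over R: integral_0^1 integral_0^1 (-6*x - 1) dx dy = -4.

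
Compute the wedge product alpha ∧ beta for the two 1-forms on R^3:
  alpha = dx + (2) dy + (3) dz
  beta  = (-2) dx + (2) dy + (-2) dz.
alpha ∧ beta = (6) dx ∧ dy + (4) dx ∧ dz + (-10) dy ∧ dz

Distribute the wedge, using dx_i ∧ dx_j = -dx_j ∧ dx_i and dx_i ∧ dx_i = 0. For each pair (i, j) with i < j, the coefficient of dx_i ∧ dx_j in alpha ∧ beta is (alpha_i * beta_j - alpha_j * beta_i). Collecting: alpha ∧ beta = (6) dx ∧ dy + (4) dx ∧ dz + (-10) dy ∧ dz.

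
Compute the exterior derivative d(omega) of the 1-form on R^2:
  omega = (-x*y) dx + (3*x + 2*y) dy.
d(omega) = (x + 3) dx ∧ dy

For a 1-form omega = sum_i f_i dx_i, the exterior derivative is
  d(omega) = sum_{i < j} (∂f_j/∂x_i - ∂f_i/∂x_j) dx_i ∧ dx_j.
  coefficient of dx ∧ dy: ∂f_2/∂x - ∂f_1/∂y = ∂(3*x + 2*y)/∂x - ∂(-x*y)/∂y = x + 3
Assembling: d(omega) = (x + 3) dx ∧ dy.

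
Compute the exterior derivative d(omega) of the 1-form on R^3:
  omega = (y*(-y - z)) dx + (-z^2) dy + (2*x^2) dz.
d(omega) = (2*y + z) dx ∧ dy + (4*x + y) dx ∧ dz + (2*z) dy ∧ dz

For a 1-form omega = sum_i f_i dx_i, the exterior derivative is
  d(omega) = sum_{i < j} (∂f_j/∂x_i - ∂f_i/∂x_j) dx_i ∧ dx_j.
  coefficient of dx ∧ dy: ∂f_2/∂x - ∂f_1/∂y = ∂(-z^2)/∂x - ∂(y*(-y - z))/∂y = 2*y + z
  coefficient of dx ∧ dz: ∂f_3/∂x - ∂f_1/∂z = ∂(2*x^2)/∂x - ∂(y*(-y - z))/∂z = 4*x + y
  coefficient of dy ∧ dz: ∂f_3/∂y - ∂f_2/∂z = ∂(2*x^2)/∂y - ∂(-z^2)/∂z = 2*z
Assembling: d(omega) = (2*y + z) dx ∧ dy + (4*x + y) dx ∧ dz + (2*z) dy ∧ dz.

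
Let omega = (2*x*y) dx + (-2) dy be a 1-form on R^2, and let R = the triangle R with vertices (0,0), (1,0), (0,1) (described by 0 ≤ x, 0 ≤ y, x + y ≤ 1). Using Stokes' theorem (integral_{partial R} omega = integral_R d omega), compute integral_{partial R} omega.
integral_(partial R) omega = -1/3

Stokes: integral_partial_R omega = integral_R d omega with d omega = (∂Q/∂x - ∂P/∂y) dx ∧ dy.
  ∂Q/∂x = 0
  ∂P/∂y = 2*x
  integrand = ∂Q/∂x - ∂P/∂y = -2*x.
Integrating over R: integral_0^1 integral_0^{1-x} (-2*x) dy dx = -1/3.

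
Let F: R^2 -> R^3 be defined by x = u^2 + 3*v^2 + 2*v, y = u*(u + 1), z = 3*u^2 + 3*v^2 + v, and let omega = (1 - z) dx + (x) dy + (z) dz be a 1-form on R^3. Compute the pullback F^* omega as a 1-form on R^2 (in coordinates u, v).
F^* omega = (14*u^3 + u^2 + 18*u*v^2 + 8*u*v + 2*u + 3*v^2 + 2*v) du + (-3*u^2 - 3*v^2 + 5*v + 2) dv

Using F^*(f dg) = (f ∘ F) d(g ∘ F), substitute each coordinate x_i by F_i(u, v) in f_i, and replace dx_i by d F_i = (∂F_i/∂u) du + (∂F_i/∂v) dv.
  For the x component: f_1(F) = -3*u^2 - 3*v^2 - v + 1; d F_1 = (2*u) du + (6*v + 2) dv
  For the y component: f_2(F) = u^2 + 3*v^2 + 2*v; d F_2 = (2*u + 1) du + (0) dv
  For the z component: f_3(F) = 3*u^2 + 3*v^2 + v; d F_3 = (6*u) du + (6*v + 1) dv
Combining and collecting du, dv coefficients:
  coeff of du: 14*u^3 + u^2 + 18*u*v^2 + 8*u*v + 2*u + 3*v^2 + 2*v
  coeff of dv: -3*u^2 - 3*v^2 + 5*v + 2
F^* omega = (14*u^3 + u^2 + 18*u*v^2 + 8*u*v + 2*u + 3*v^2 + 2*v) du + (-3*u^2 - 3*v^2 + 5*v + 2) dv.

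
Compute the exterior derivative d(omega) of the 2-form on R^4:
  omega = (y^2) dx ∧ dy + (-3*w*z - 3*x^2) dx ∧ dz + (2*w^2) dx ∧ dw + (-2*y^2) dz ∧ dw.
d(omega) = (-3*z) dx ∧ dz ∧ dw + (-4*y) dy ∧ dz ∧ dw

For a 2-form omega = sum_{i<j} g_{ij} dx_i ∧ dx_j, the exterior derivative is
  d(omega) = sum_{i<j} d(g_{ij}) ∧ dx_i ∧ dx_j = sum_{i<j, k} (∂g_{ij}/∂x_k) dx_k ∧ dx_i ∧ dx_j.
Expand each term, using dx_k ∧ dx_i ∧ dx_j = sgn(permutation) dx_{(a)} ∧ dx_{(b)} ∧ dx_{(c)} with (a < b < c) sorted:
  d(-3*w*z - 3*x^2) includes (∂/∂w)(-3*w*z - 3*x^2) dw = (-3*z) dw, which multiplied by dx ∧ dz gives (-3*z) dx ∧ dz ∧ dw
  d(-2*y^2) includes (∂/∂y)(-2*y^2) dy = (-4*y) dy, which multiplied by dz ∧ dw gives (-4*y) dy ∧ dz ∧ dw
Collecting like 3-forms: d(omega) = (-3*z) dx ∧ dz ∧ dw + (-4*y) dy ∧ dz ∧ dw.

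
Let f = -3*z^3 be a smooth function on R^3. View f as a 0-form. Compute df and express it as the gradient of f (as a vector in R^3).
df = (0) dx + (0) dy + (-9*z^2) dz; grad f = (0, 0, -9*z^2)

For a 0-form f, d f = (∂f/∂x) dx + (∂f/∂y) dy + (∂f/∂z) dz. The components of the vector representation are exactly the entries of grad f in Cartesian coordinates:
  ∂f/∂x = 0
  ∂f/∂y = 0
  ∂f/∂z = -9*z^2.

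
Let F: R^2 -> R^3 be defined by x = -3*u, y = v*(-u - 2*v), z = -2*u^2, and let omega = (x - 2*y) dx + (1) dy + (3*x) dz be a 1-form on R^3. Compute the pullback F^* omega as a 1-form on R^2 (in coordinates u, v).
F^* omega = (36*u^2 - 6*u*v + 9*u - 12*v^2 - v) du + (-u - 4*v) dv

Using F^*(f dg) = (f ∘ F) d(g ∘ F), substitute each coordinate x_i by F_i(u, v) in f_i, and replace dx_i by d F_i = (∂F_i/∂u) du + (∂F_i/∂v) dv.
  For the x component: f_1(F) = 2*u*v - 3*u + 4*v^2; d F_1 = (-3) du + (0) dv
  For the y component: f_2(F) = 1; d F_2 = (-v) du + (-u - 4*v) dv
  For the z component: f_3(F) = -9*u; d F_3 = (-4*u) du + (0) dv
Combining and collecting du, dv coefficients:
  coeff of du: 36*u^2 - 6*u*v + 9*u - 12*v^2 - v
  coeff of dv: -u - 4*v
F^* omega = (36*u^2 - 6*u*v + 9*u - 12*v^2 - v) du + (-u - 4*v) dv.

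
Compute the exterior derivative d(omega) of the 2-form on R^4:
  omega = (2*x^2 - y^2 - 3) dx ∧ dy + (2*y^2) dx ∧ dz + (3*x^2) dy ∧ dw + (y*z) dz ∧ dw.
d(omega) = (-4*y) dx ∧ dy ∧ dz + (6*x) dx ∧ dy ∧ dw + (z) dy ∧ dz ∧ dw

For a 2-form omega = sum_{i<j} g_{ij} dx_i ∧ dx_j, the exterior derivative is
  d(omega) = sum_{i<j} d(g_{ij}) ∧ dx_i ∧ dx_j = sum_{i<j, k} (∂g_{ij}/∂x_k) dx_k ∧ dx_i ∧ dx_j.
Expand each term, using dx_k ∧ dx_i ∧ dx_j = sgn(permutation) dx_{(a)} ∧ dx_{(b)} ∧ dx_{(c)} with (a < b < c) sorted:
  d(2*y^2) includes (∂/∂y)(2*y^2) dy = (4*y) dy, which multiplied by dx ∧ dz gives (-4*y) dx ∧ dy ∧ dz
  d(3*x^2) includes (∂/∂x)(3*x^2) dx = (6*x) dx, which multiplied by dy ∧ dw gives (6*x) dx ∧ dy ∧ dw
  d(y*z) includes (∂/∂y)(y*z) dy = (z) dy, which multiplied by dz ∧ dw gives (z) dy ∧ dz ∧ dw
Collecting like 3-forms: d(omega) = (-4*y) dx ∧ dy ∧ dz + (6*x) dx ∧ dy ∧ dw + (z) dy ∧ dz ∧ dw.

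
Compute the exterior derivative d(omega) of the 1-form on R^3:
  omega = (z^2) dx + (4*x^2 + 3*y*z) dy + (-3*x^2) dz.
d(omega) = (8*x) dx ∧ dy + (-6*x - 2*z) dx ∧ dz + (-3*y) dy ∧ dz

For a 1-form omega = sum_i f_i dx_i, the exterior derivative is
  d(omega) = sum_{i < j} (∂f_j/∂x_i - ∂f_i/∂x_j) dx_i ∧ dx_j.
  coefficient of dx ∧ dy: ∂f_2/∂x - ∂f_1/∂y = ∂(4*x^2 + 3*y*z)/∂x - ∂(z^2)/∂y = 8*x
  coefficient of dx ∧ dz: ∂f_3/∂x - ∂f_1/∂z = ∂(-3*x^2)/∂x - ∂(z^2)/∂z = -6*x - 2*z
  coefficient of dy ∧ dz: ∂f_3/∂y - ∂f_2/∂z = ∂(-3*x^2)/∂y - ∂(4*x^2 + 3*y*z)/∂z = -3*y
Assembling: d(omega) = (8*x) dx ∧ dy + (-6*x - 2*z) dx ∧ dz + (-3*y) dy ∧ dz.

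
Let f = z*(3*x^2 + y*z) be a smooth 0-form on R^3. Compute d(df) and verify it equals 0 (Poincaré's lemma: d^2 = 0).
d(df) = 0

Step 1: df = sum_i (∂f/∂x_i) dx_i = (6*x*z) dx + (z^2) dy + (3*x^2 + 2*y*z) dz.
Step 2: Apply d again. Using the 1-form formula, the coefficient of dx ∧ dy in d(df) is ∂^2 f/∂x ∂y - ∂^2 f/∂y ∂x = (0) - (0) = 0 (equality of mixed partials for smooth f).
Similarly for dx ∧ dz and dy ∧ dz — all coefficients vanish. So d(df) = 0.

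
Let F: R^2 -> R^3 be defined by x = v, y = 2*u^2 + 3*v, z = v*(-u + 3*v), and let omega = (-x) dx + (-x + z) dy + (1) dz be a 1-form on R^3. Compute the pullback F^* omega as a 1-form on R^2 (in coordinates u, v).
F^* omega = (v*(-4*u^2 + 12*u*v - 4*u - 1)) du + (-3*u*v - u + 9*v^2 + 2*v) dv

Using F^*(f dg) = (f ∘ F) d(g ∘ F), substitute each coordinate x_i by F_i(u, v) in f_i, and replace dx_i by d F_i = (∂F_i/∂u) du + (∂F_i/∂v) dv.
  For the x component: f_1(F) = -v; d F_1 = (0) du + (1) dv
  For the y component: f_2(F) = v*(-u + 3*v - 1); d F_2 = (4*u) du + (3) dv
  For the z component: f_3(F) = 1; d F_3 = (-v) du + (-u + 6*v) dv
Combining and collecting du, dv coefficients:
  coeff of du: v*(-4*u^2 + 12*u*v - 4*u - 1)
  coeff of dv: -3*u*v - u + 9*v^2 + 2*v
F^* omega = (v*(-4*u^2 + 12*u*v - 4*u - 1)) du + (-3*u*v - u + 9*v^2 + 2*v) dv.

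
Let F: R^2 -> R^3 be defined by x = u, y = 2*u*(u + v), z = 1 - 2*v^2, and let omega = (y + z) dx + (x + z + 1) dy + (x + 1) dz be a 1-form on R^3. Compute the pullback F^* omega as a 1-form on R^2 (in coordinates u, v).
F^* omega = (6*u^2 - 8*u*v^2 + 4*u*v + 8*u - 4*v^3 - 2*v^2 + 4*v + 1) du + (2*u^2 - 4*u*v^2 - 4*u*v + 4*u - 4*v) dv

Using F^*(f dg) = (f ∘ F) d(g ∘ F), substitute each coordinate x_i by F_i(u, v) in f_i, and replace dx_i by d F_i = (∂F_i/∂u) du + (∂F_i/∂v) dv.
  For the x component: f_1(F) = 2*u^2 + 2*u*v - 2*v^2 + 1; d F_1 = (1) du + (0) dv
  For the y component: f_2(F) = u - 2*v^2 + 2; d F_2 = (4*u + 2*v) du + (2*u) dv
  For the z component: f_3(F) = u + 1; d F_3 = (0) du + (-4*v) dv
Combining and collecting du, dv coefficients:
  coeff of du: 6*u^2 - 8*u*v^2 + 4*u*v + 8*u - 4*v^3 - 2*v^2 + 4*v + 1
  coeff of dv: 2*u^2 - 4*u*v^2 - 4*u*v + 4*u - 4*v
F^* omega = (6*u^2 - 8*u*v^2 + 4*u*v + 8*u - 4*v^3 - 2*v^2 + 4*v + 1) du + (2*u^2 - 4*u*v^2 - 4*u*v + 4*u - 4*v) dv.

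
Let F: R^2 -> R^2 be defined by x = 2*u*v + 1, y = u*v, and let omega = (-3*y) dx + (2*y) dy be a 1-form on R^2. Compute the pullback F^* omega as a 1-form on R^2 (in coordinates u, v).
F^* omega = (-4*u*v^2) du + (-4*u^2*v) dv

Using F^*(f dg) = (f ∘ F) d(g ∘ F), substitute each coordinate x_i by F_i(u, v) in f_i, and replace dx_i by d F_i = (∂F_i/∂u) du + (∂F_i/∂v) dv.
  For the x component: f_1(F) = -3*u*v; d F_1 = (2*v) du + (2*u) dv
  For the y component: f_2(F) = 2*u*v; d F_2 = (v) du + (u) dv
Combining and collecting du, dv coefficients:
  coeff of du: -4*u*v^2
  coeff of dv: -4*u^2*v
F^* omega = (-4*u*v^2) du + (-4*u^2*v) dv.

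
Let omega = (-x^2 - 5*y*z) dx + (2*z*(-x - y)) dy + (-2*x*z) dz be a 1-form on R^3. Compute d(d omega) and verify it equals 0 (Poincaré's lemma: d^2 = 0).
d(d omega) = 0

Step 1: d omega = sum_{i<j} (∂f_j/∂x_i - ∂f_i/∂x_j) dx_i ∧ dx_j:
  coeff of dx ∧ dy: 3*z
  coeff of dx ∧ dz: 5*y - 2*z
  coeff of dy ∧ dz: 2*x + 2*y
Step 2: Apply d again to each 2-form coefficient. The only possible 3-form in R^3 is dx ∧ dy ∧ dz, with coefficient
  ∂(coeff of dy∧dz)/∂x - ∂(coeff of dx∧dz)/∂y + ∂(coeff of dx∧dy)/∂z
  = ∂/∂x (2*x + 2*y) - ∂/∂y (5*y - 2*z) + ∂/∂z (3*z).
Each of these terms simplifies to sums of mixed partials that cancel in pairs. The result is 0 (by equality of mixed partials for smooth functions — Schwarz / Clairaut).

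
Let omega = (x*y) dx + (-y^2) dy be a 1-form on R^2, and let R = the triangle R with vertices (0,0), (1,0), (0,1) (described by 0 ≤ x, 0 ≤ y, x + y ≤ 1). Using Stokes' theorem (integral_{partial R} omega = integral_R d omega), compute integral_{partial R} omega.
integral_(partial R) omega = -1/6

Stokes: integral_partial_R omega = integral_R d omega with d omega = (∂Q/∂x - ∂P/∂y) dx ∧ dy.
  ∂Q/∂x = 0
  ∂P/∂y = x
  integrand = ∂Q/∂x - ∂P/∂y = -x.
Integrating over R: integral_0^1 integral_0^{1-x} (-x) dy dx = -1/6.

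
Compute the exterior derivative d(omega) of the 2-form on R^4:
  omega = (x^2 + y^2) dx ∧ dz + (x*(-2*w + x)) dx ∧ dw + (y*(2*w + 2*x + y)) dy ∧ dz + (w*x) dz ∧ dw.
d(omega) = (2*y) dy ∧ dz ∧ dw + (w) dx ∧ dz ∧ dw

For a 2-form omega = sum_{i<j} g_{ij} dx_i ∧ dx_j, the exterior derivative is
  d(omega) = sum_{i<j} d(g_{ij}) ∧ dx_i ∧ dx_j = sum_{i<j, k} (∂g_{ij}/∂x_k) dx_k ∧ dx_i ∧ dx_j.
Expand each term, using dx_k ∧ dx_i ∧ dx_j = sgn(permutation) dx_{(a)} ∧ dx_{(b)} ∧ dx_{(c)} with (a < b < c) sorted:
  d(x^2 + y^2) includes (∂/∂y)(x^2 + y^2) dy = (2*y) dy, which multiplied by dx ∧ dz gives (-2*y) dx ∧ dy ∧ dz
  d(y*(2*w + 2*x + y)) includes (∂/∂x)(y*(2*w + 2*x + y)) dx = (2*y) dx, which multiplied by dy ∧ dz gives (2*y) dx ∧ dy ∧ dz
  d(y*(2*w + 2*x + y)) includes (∂/∂w)(y*(2*w + 2*x + y)) dw = (2*y) dw, which multiplied by dy ∧ dz gives (2*y) dy ∧ dz ∧ dw
  d(w*x) includes (∂/∂x)(w*x) dx = (w) dx, which multiplied by dz ∧ dw gives (w) dx ∧ dz ∧ dw
Collecting like 3-forms: d(omega) = (2*y) dy ∧ dz ∧ dw + (w) dx ∧ dz ∧ dw.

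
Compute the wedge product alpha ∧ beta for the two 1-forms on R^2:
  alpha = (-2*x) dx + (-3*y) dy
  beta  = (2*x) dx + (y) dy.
alpha ∧ beta = (4*x*y) dx ∧ dy

Distribute the wedge, using dx_i ∧ dx_j = -dx_j ∧ dx_i and dx_i ∧ dx_i = 0. For each pair (i, j) with i < j, the coefficient of dx_i ∧ dx_j in alpha ∧ beta is (alpha_i * beta_j - alpha_j * beta_i). Collecting: alpha ∧ beta = (4*x*y) dx ∧ dy.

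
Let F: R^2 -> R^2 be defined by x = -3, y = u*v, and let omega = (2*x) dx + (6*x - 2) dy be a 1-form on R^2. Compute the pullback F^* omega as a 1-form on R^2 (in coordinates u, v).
F^* omega = (-20*v) du + (-20*u) dv

Using F^*(f dg) = (f ∘ F) d(g ∘ F), substitute each coordinate x_i by F_i(u, v) in f_i, and replace dx_i by d F_i = (∂F_i/∂u) du + (∂F_i/∂v) dv.
  For the x component: f_1(F) = -6; d F_1 = (0) du + (0) dv
  For the y component: f_2(F) = -20; d F_2 = (v) du + (u) dv
Combining and collecting du, dv coefficients:
  coeff of du: -20*v
  coeff of dv: -20*u
F^* omega = (-20*v) du + (-20*u) dv.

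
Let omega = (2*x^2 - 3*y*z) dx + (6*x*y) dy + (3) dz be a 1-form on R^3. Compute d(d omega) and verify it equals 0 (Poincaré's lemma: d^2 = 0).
d(d omega) = 0

Step 1: d omega = sum_{i<j} (∂f_j/∂x_i - ∂f_i/∂x_j) dx_i ∧ dx_j:
  coeff of dx ∧ dy: 6*y + 3*z
  coeff of dx ∧ dz: 3*y
  coeff of dy ∧ dz: 0
Step 2: Apply d again to each 2-form coefficient. The only possible 3-form in R^3 is dx ∧ dy ∧ dz, with coefficient
  ∂(coeff of dy∧dz)/∂x - ∂(coeff of dx∧dz)/∂y + ∂(coeff of dx∧dy)/∂z
  = ∂/∂x (0) - ∂/∂y (3*y) + ∂/∂z (6*y + 3*z).
Each of these terms simplifies to sums of mixed partials that cancel in pairs. The result is 0 (by equality of mixed partials for smooth functions — Schwarz / Clairaut).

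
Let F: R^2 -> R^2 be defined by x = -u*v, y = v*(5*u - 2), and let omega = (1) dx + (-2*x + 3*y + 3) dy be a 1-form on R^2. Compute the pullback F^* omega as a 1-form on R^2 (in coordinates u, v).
F^* omega = (v*(85*u*v - 30*v + 14)) du + (85*u^2*v - 64*u*v + 14*u + 12*v - 6) dv

Using F^*(f dg) = (f ∘ F) d(g ∘ F), substitute each coordinate x_i by F_i(u, v) in f_i, and replace dx_i by d F_i = (∂F_i/∂u) du + (∂F_i/∂v) dv.
  For the x component: f_1(F) = 1; d F_1 = (-v) du + (-u) dv
  For the y component: f_2(F) = 17*u*v - 6*v + 3; d F_2 = (5*v) du + (5*u - 2) dv
Combining and collecting du, dv coefficients:
  coeff of du: v*(85*u*v - 30*v + 14)
  coeff of dv: 85*u^2*v - 64*u*v + 14*u + 12*v - 6
F^* omega = (v*(85*u*v - 30*v + 14)) du + (85*u^2*v - 64*u*v + 14*u + 12*v - 6) dv.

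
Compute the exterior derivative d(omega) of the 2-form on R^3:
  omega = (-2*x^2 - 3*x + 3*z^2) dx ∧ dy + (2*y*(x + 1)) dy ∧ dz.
d(omega) = (2*y + 6*z) dx ∧ dy ∧ dz

For a 2-form omega = sum_{i<j} g_{ij} dx_i ∧ dx_j, the exterior derivative is
  d(omega) = sum_{i<j} d(g_{ij}) ∧ dx_i ∧ dx_j = sum_{i<j, k} (∂g_{ij}/∂x_k) dx_k ∧ dx_i ∧ dx_j.
Expand each term, using dx_k ∧ dx_i ∧ dx_j = sgn(permutation) dx_{(a)} ∧ dx_{(b)} ∧ dx_{(c)} with (a < b < c) sorted:
  d(-2*x^2 - 3*x + 3*z^2) includes (∂/∂z)(-2*x^2 - 3*x + 3*z^2) dz = (6*z) dz, which multiplied by dx ∧ dy gives (6*z) dx ∧ dy ∧ dz
  d(2*y*(x + 1)) includes (∂/∂x)(2*y*(x + 1)) dx = (2*y) dx, which multiplied by dy ∧ dz gives (2*y) dx ∧ dy ∧ dz
Collecting like 3-forms: d(omega) = (2*y + 6*z) dx ∧ dy ∧ dz.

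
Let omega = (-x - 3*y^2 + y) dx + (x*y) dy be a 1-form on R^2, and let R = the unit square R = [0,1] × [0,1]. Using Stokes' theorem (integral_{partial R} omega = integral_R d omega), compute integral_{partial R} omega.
integral_(partial R) omega = 5/2

Stokes: integral_partial_R omega = integral_R d omega with d omega = (∂Q/∂x - ∂P/∂y) dx ∧ dy.
  ∂Q/∂x = y
  ∂P/∂y = 1 - 6*y
  integrand = ∂Q/∂x - ∂P/∂y = 7*y - 1.
Integrating over R: integral_0^1 integral_0^1 (7*y - 1) dx dy = 5/2.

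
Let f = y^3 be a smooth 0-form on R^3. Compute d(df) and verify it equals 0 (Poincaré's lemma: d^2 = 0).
d(df) = 0

Step 1: df = sum_i (∂f/∂x_i) dx_i = (0) dx + (3*y^2) dy + (0) dz.
Step 2: Apply d again. Using the 1-form formula, the coefficient of dx ∧ dy in d(df) is ∂^2 f/∂x ∂y - ∂^2 f/∂y ∂x = (0) - (0) = 0 (equality of mixed partials for smooth f).
Similarly for dx ∧ dz and dy ∧ dz — all coefficients vanish. So d(df) = 0.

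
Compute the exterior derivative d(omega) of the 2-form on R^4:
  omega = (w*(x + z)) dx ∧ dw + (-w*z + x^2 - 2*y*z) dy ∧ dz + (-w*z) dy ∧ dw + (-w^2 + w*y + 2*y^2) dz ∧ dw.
d(omega) = (-w) dx ∧ dz ∧ dw + (2*x) dx ∧ dy ∧ dz + (2*w + 4*y - z) dy ∧ dz ∧ dw

For a 2-form omega = sum_{i<j} g_{ij} dx_i ∧ dx_j, the exterior derivative is
  d(omega) = sum_{i<j} d(g_{ij}) ∧ dx_i ∧ dx_j = sum_{i<j, k} (∂g_{ij}/∂x_k) dx_k ∧ dx_i ∧ dx_j.
Expand each term, using dx_k ∧ dx_i ∧ dx_j = sgn(permutation) dx_{(a)} ∧ dx_{(b)} ∧ dx_{(c)} with (a < b < c) sorted:
  d(w*(x + z)) includes (∂/∂z)(w*(x + z)) dz = (w) dz, which multiplied by dx ∧ dw gives (-w) dx ∧ dz ∧ dw
  d(-w*z + x^2 - 2*y*z) includes (∂/∂x)(-w*z + x^2 - 2*y*z) dx = (2*x) dx, which multiplied by dy ∧ dz gives (2*x) dx ∧ dy ∧ dz
  d(-w*z + x^2 - 2*y*z) includes (∂/∂w)(-w*z + x^2 - 2*y*z) dw = (-z) dw, which multiplied by dy ∧ dz gives (-z) dy ∧ dz ∧ dw
  d(-w*z) includes (∂/∂z)(-w*z) dz = (-w) dz, which multiplied by dy ∧ dw gives (w) dy ∧ dz ∧ dw
  d(-w^2 + w*y + 2*y^2) includes (∂/∂y)(-w^2 + w*y + 2*y^2) dy = (w + 4*y) dy, which multiplied by dz ∧ dw gives (w + 4*y) dy ∧ dz ∧ dw
Collecting like 3-forms: d(omega) = (-w) dx ∧ dz ∧ dw + (2*x) dx ∧ dy ∧ dz + (2*w + 4*y - z) dy ∧ dz ∧ dw.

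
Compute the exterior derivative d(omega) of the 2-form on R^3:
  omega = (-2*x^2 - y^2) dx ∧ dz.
d(omega) = (2*y) dx ∧ dy ∧ dz

For a 2-form omega = sum_{i<j} g_{ij} dx_i ∧ dx_j, the exterior derivative is
  d(omega) = sum_{i<j} d(g_{ij}) ∧ dx_i ∧ dx_j = sum_{i<j, k} (∂g_{ij}/∂x_k) dx_k ∧ dx_i ∧ dx_j.
Expand each term, using dx_k ∧ dx_i ∧ dx_j = sgn(permutation) dx_{(a)} ∧ dx_{(b)} ∧ dx_{(c)} with (a < b < c) sorted:
  d(-2*x^2 - y^2) includes (∂/∂y)(-2*x^2 - y^2) dy = (-2*y) dy, which multiplied by dx ∧ dz gives (2*y) dx ∧ dy ∧ dz
Collecting like 3-forms: d(omega) = (2*y) dx ∧ dy ∧ dz.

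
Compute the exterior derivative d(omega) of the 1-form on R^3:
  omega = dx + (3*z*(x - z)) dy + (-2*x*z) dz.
d(omega) = (3*z) dx ∧ dy + (-2*z) dx ∧ dz + (-3*x + 6*z) dy ∧ dz

For a 1-form omega = sum_i f_i dx_i, the exterior derivative is
  d(omega) = sum_{i < j} (∂f_j/∂x_i - ∂f_i/∂x_j) dx_i ∧ dx_j.
  coefficient of dx ∧ dy: ∂f_2/∂x - ∂f_1/∂y = ∂(3*z*(x - z))/∂x - ∂(1)/∂y = 3*z
  coefficient of dx ∧ dz: ∂f_3/∂x - ∂f_1/∂z = ∂(-2*x*z)/∂x - ∂(1)/∂z = -2*z
  coefficient of dy ∧ dz: ∂f_3/∂y - ∂f_2/∂z = ∂(-2*x*z)/∂y - ∂(3*z*(x - z))/∂z = -3*x + 6*z
Assembling: d(omega) = (3*z) dx ∧ dy + (-2*z) dx ∧ dz + (-3*x + 6*z) dy ∧ dz.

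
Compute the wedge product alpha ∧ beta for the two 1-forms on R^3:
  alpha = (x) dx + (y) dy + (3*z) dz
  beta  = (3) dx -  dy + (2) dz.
alpha ∧ beta = (-x - 3*y) dx ∧ dy + (2*x - 9*z) dx ∧ dz + (2*y + 3*z) dy ∧ dz

Distribute the wedge, using dx_i ∧ dx_j = -dx_j ∧ dx_i and dx_i ∧ dx_i = 0. For each pair (i, j) with i < j, the coefficient of dx_i ∧ dx_j in alpha ∧ beta is (alpha_i * beta_j - alpha_j * beta_i). Collecting: alpha ∧ beta = (-x - 3*y) dx ∧ dy + (2*x - 9*z) dx ∧ dz + (2*y + 3*z) dy ∧ dz.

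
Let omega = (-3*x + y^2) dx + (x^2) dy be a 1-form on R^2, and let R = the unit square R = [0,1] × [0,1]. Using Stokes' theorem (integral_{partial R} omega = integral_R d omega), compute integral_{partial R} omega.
integral_(partial R) omega = 0

Stokes: integral_partial_R omega = integral_R d omega with d omega = (∂Q/∂x - ∂P/∂y) dx ∧ dy.
  ∂Q/∂x = 2*x
  ∂P/∂y = 2*y
  integrand = ∂Q/∂x - ∂P/∂y = 2*x - 2*y.
Integrating over R: integral_0^1 integral_0^1 (2*x - 2*y) dx dy = 0.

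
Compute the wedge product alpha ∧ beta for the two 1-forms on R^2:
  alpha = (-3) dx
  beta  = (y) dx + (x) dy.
alpha ∧ beta = (-3*x) dx ∧ dy

Distribute the wedge, using dx_i ∧ dx_j = -dx_j ∧ dx_i and dx_i ∧ dx_i = 0. For each pair (i, j) with i < j, the coefficient of dx_i ∧ dx_j in alpha ∧ beta is (alpha_i * beta_j - alpha_j * beta_i). Collecting: alpha ∧ beta = (-3*x) dx ∧ dy.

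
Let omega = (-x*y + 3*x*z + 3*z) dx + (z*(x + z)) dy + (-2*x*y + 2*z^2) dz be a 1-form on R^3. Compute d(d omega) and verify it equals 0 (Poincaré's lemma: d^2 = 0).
d(d omega) = 0

Step 1: d omega = sum_{i<j} (∂f_j/∂x_i - ∂f_i/∂x_j) dx_i ∧ dx_j:
  coeff of dx ∧ dy: x + z
  coeff of dx ∧ dz: -3*x - 2*y - 3
  coeff of dy ∧ dz: -3*x - 2*z
Step 2: Apply d again to each 2-form coefficient. The only possible 3-form in R^3 is dx ∧ dy ∧ dz, with coefficient
  ∂(coeff of dy∧dz)/∂x - ∂(coeff of dx∧dz)/∂y + ∂(coeff of dx∧dy)/∂z
  = ∂/∂x (-3*x - 2*z) - ∂/∂y (-3*x - 2*y - 3) + ∂/∂z (x + z).
Each of these terms simplifies to sums of mixed partials that cancel in pairs. The result is 0 (by equality of mixed partials for smooth functions — Schwarz / Clairaut).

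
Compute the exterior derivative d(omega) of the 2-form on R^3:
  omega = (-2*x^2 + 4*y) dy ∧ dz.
d(omega) = (-4*x) dx ∧ dy ∧ dz

For a 2-form omega = sum_{i<j} g_{ij} dx_i ∧ dx_j, the exterior derivative is
  d(omega) = sum_{i<j} d(g_{ij}) ∧ dx_i ∧ dx_j = sum_{i<j, k} (∂g_{ij}/∂x_k) dx_k ∧ dx_i ∧ dx_j.
Expand each term, using dx_k ∧ dx_i ∧ dx_j = sgn(permutation) dx_{(a)} ∧ dx_{(b)} ∧ dx_{(c)} with (a < b < c) sorted:
  d(-2*x^2 + 4*y) includes (∂/∂x)(-2*x^2 + 4*y) dx = (-4*x) dx, which multiplied by dy ∧ dz gives (-4*x) dx ∧ dy ∧ dz
Collecting like 3-forms: d(omega) = (-4*x) dx ∧ dy ∧ dz.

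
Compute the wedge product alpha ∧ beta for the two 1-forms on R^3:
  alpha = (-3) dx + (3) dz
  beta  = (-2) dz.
alpha ∧ beta = (6) dx ∧ dz

Distribute the wedge, using dx_i ∧ dx_j = -dx_j ∧ dx_i and dx_i ∧ dx_i = 0. For each pair (i, j) with i < j, the coefficient of dx_i ∧ dx_j in alpha ∧ beta is (alpha_i * beta_j - alpha_j * beta_i). Collecting: alpha ∧ beta = (6) dx ∧ dz.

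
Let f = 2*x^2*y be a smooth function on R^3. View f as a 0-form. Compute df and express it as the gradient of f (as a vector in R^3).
df = (4*x*y) dx + (2*x^2) dy + (0) dz; grad f = (4*x*y, 2*x^2, 0)

For a 0-form f, d f = (∂f/∂x) dx + (∂f/∂y) dy + (∂f/∂z) dz. The components of the vector representation are exactly the entries of grad f in Cartesian coordinates:
  ∂f/∂x = 4*x*y
  ∂f/∂y = 2*x^2
  ∂f/∂z = 0.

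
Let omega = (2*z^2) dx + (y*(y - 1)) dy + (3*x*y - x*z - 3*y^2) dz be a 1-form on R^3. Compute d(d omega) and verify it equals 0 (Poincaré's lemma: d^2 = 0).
d(d omega) = 0

Step 1: d omega = sum_{i<j} (∂f_j/∂x_i - ∂f_i/∂x_j) dx_i ∧ dx_j:
  coeff of dx ∧ dy: 0
  coeff of dx ∧ dz: 3*y - 5*z
  coeff of dy ∧ dz: 3*x - 6*y
Step 2: Apply d again to each 2-form coefficient. The only possible 3-form in R^3 is dx ∧ dy ∧ dz, with coefficient
  ∂(coeff of dy∧dz)/∂x - ∂(coeff of dx∧dz)/∂y + ∂(coeff of dx∧dy)/∂z
  = ∂/∂x (3*x - 6*y) - ∂/∂y (3*y - 5*z) + ∂/∂z (0).
Each of these terms simplifies to sums of mixed partials that cancel in pairs. The result is 0 (by equality of mixed partials for smooth functions — Schwarz / Clairaut).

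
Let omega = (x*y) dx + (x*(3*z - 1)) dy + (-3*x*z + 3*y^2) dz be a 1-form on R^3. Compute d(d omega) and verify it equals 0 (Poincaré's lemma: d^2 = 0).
d(d omega) = 0

Step 1: d omega = sum_{i<j} (∂f_j/∂x_i - ∂f_i/∂x_j) dx_i ∧ dx_j:
  coeff of dx ∧ dy: -x + 3*z - 1
  coeff of dx ∧ dz: -3*z
  coeff of dy ∧ dz: -3*x + 6*y
Step 2: Apply d again to each 2-form coefficient. The only possible 3-form in R^3 is dx ∧ dy ∧ dz, with coefficient
  ∂(coeff of dy∧dz)/∂x - ∂(coeff of dx∧dz)/∂y + ∂(coeff of dx∧dy)/∂z
  = ∂/∂x (-3*x + 6*y) - ∂/∂y (-3*z) + ∂/∂z (-x + 3*z - 1).
Each of these terms simplifies to sums of mixed partials that cancel in pairs. The result is 0 (by equality of mixed partials for smooth functions — Schwarz / Clairaut).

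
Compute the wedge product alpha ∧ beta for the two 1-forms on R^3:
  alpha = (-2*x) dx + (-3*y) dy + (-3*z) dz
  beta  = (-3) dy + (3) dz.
alpha ∧ beta = (6*x) dx ∧ dy + (-6*x) dx ∧ dz + (-9*y - 9*z) dy ∧ dz

Distribute the wedge, using dx_i ∧ dx_j = -dx_j ∧ dx_i and dx_i ∧ dx_i = 0. For each pair (i, j) with i < j, the coefficient of dx_i ∧ dx_j in alpha ∧ beta is (alpha_i * beta_j - alpha_j * beta_i). Collecting: alpha ∧ beta = (6*x) dx ∧ dy + (-6*x) dx ∧ dz + (-9*y - 9*z) dy ∧ dz.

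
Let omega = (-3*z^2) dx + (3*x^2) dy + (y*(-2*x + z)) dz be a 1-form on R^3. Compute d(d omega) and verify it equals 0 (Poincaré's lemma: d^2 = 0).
d(d omega) = 0

Step 1: d omega = sum_{i<j} (∂f_j/∂x_i - ∂f_i/∂x_j) dx_i ∧ dx_j:
  coeff of dx ∧ dy: 6*x
  coeff of dx ∧ dz: -2*y + 6*z
  coeff of dy ∧ dz: -2*x + z
Step 2: Apply d again to each 2-form coefficient. The only possible 3-form in R^3 is dx ∧ dy ∧ dz, with coefficient
  ∂(coeff of dy∧dz)/∂x - ∂(coeff of dx∧dz)/∂y + ∂(coeff of dx∧dy)/∂z
  = ∂/∂x (-2*x + z) - ∂/∂y (-2*y + 6*z) + ∂/∂z (6*x).
Each of these terms simplifies to sums of mixed partials that cancel in pairs. The result is 0 (by equality of mixed partials for smooth functions — Schwarz / Clairaut).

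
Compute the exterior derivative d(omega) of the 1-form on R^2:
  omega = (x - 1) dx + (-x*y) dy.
d(omega) = (-y) dx ∧ dy

For a 1-form omega = sum_i f_i dx_i, the exterior derivative is
  d(omega) = sum_{i < j} (∂f_j/∂x_i - ∂f_i/∂x_j) dx_i ∧ dx_j.
  coefficient of dx ∧ dy: ∂f_2/∂x - ∂f_1/∂y = ∂(-x*y)/∂x - ∂(x - 1)/∂y = -y
Assembling: d(omega) = (-y) dx ∧ dy.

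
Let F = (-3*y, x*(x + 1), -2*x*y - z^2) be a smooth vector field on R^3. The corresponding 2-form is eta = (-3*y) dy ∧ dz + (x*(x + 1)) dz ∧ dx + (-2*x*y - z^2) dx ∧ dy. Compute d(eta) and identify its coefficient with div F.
d(eta) = (-2*z) dx ∧ dy ∧ dz; div F = -2*z

For a 2-form in R^3 of the form above, applying d gives a 3-form with coefficient ∂P/∂x + ∂Q/∂y + ∂R/∂z:
  ∂P/∂x = 0
  ∂Q/∂y = 0
  ∂R/∂z = -2*z
Sum = -2*z, which is exactly div F.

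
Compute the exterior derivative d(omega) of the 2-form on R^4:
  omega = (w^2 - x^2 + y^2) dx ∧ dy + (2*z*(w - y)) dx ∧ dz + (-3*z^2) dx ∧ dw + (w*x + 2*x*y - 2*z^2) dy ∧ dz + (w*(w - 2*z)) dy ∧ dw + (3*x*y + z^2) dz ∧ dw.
d(omega) = (2*w) dx ∧ dy ∧ dw + (w + 2*y + 2*z) dx ∧ dy ∧ dz + (3*y + 8*z) dx ∧ dz ∧ dw + (2*w + 4*x) dy ∧ dz ∧ dw

For a 2-form omega = sum_{i<j} g_{ij} dx_i ∧ dx_j, the exterior derivative is
  d(omega) = sum_{i<j} d(g_{ij}) ∧ dx_i ∧ dx_j = sum_{i<j, k} (∂g_{ij}/∂x_k) dx_k ∧ dx_i ∧ dx_j.
Expand each term, using dx_k ∧ dx_i ∧ dx_j = sgn(permutation) dx_{(a)} ∧ dx_{(b)} ∧ dx_{(c)} with (a < b < c) sorted:
  d(w^2 - x^2 + y^2) includes (∂/∂w)(w^2 - x^2 + y^2) dw = (2*w) dw, which multiplied by dx ∧ dy gives (2*w) dx ∧ dy ∧ dw
  d(2*z*(w - y)) includes (∂/∂y)(2*z*(w - y)) dy = (-2*z) dy, which multiplied by dx ∧ dz gives (2*z) dx ∧ dy ∧ dz
  d(2*z*(w - y)) includes (∂/∂w)(2*z*(w - y)) dw = (2*z) dw, which multiplied by dx ∧ dz gives (2*z) dx ∧ dz ∧ dw
  d(-3*z^2) includes (∂/∂z)(-3*z^2) dz = (-6*z) dz, which multiplied by dx ∧ dw gives (6*z) dx ∧ dz ∧ dw
  d(w*x + 2*x*y - 2*z^2) includes (∂/∂x)(w*x + 2*x*y - 2*z^2) dx = (w + 2*y) dx, which multiplied by dy ∧ dz gives (w + 2*y) dx ∧ dy ∧ dz
  d(w*x + 2*x*y - 2*z^2) includes (∂/∂w)(w*x + 2*x*y - 2*z^2) dw = (x) dw, which multiplied by dy ∧ dz gives (x) dy ∧ dz ∧ dw
  d(w*(w - 2*z)) includes (∂/∂z)(w*(w - 2*z)) dz = (-2*w) dz, which multiplied by dy ∧ dw gives (2*w) dy ∧ dz ∧ dw
  d(3*x*y + z^2) includes (∂/∂x)(3*x*y + z^2) dx = (3*y) dx, which multiplied by dz ∧ dw gives (3*y) dx ∧ dz ∧ dw
  d(3*x*y + z^2) includes (∂/∂y)(3*x*y + z^2) dy = (3*x) dy, which multiplied by dz ∧ dw gives (3*x) dy ∧ dz ∧ dw
Collecting like 3-forms: d(omega) = (2*w) dx ∧ dy ∧ dw + (w + 2*y + 2*z) dx ∧ dy ∧ dz + (3*y + 8*z) dx ∧ dz ∧ dw + (2*w + 4*x) dy ∧ dz ∧ dw.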